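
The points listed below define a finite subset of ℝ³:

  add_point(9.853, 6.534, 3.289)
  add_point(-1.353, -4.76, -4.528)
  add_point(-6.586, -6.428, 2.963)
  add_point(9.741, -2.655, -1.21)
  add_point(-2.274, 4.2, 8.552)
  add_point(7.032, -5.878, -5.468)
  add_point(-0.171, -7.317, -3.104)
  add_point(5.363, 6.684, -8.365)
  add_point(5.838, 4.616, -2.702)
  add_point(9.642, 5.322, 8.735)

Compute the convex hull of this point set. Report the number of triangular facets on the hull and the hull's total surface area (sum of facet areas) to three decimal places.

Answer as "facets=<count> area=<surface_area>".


facets=14 area=731.811

Hull vertices (9/10): indices [0, 1, 2, 3, 4, 5, 6, 7, 9].

Triangle areas on the boundary:
  f1: (p4, p7, p2) → 118.1575
  f2: (p4, p7, p0) → 83.7560
  f3: (p9, p4, p2) → 69.2569
  f4: (p9, p4, p0) → 33.3849
  f5: (p1, p6, p2) → 13.9922
  f6: (p1, p7, p2) → 48.9305
  f7: (p3, p9, p0) → 27.7736
  f8: (p3, p7, p0) → 58.4672
  f9: (p3, p6, p2) → 43.1045
  f10: (p3, p9, p2) → 109.8918
  f11: (p5, p3, p6) → 22.0036
  f12: (p5, p3, p7) → 37.0836
  f13: (p5, p1, p6) → 12.1560
  f14: (p5, p1, p7) → 53.8527
Σ area = 731.811

Euler: V−E+F = 9−21+14 = 2.


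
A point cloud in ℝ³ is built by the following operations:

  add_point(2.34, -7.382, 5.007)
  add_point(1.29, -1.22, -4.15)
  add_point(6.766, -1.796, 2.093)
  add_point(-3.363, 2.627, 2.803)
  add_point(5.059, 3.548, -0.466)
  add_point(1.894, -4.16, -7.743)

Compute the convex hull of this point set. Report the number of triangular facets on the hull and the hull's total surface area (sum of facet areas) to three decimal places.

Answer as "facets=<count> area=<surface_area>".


facets=8 area=265.760

6 of the 6 inputs are extreme points: [0, 1, 2, 3, 4, 5].

Per-facet area ½‖(b−a)×(c−a)‖:
  f1: (p0, p2, p3) → 41.1688
  f2: (p5, p0, p3) → 70.4667
  f3: (p5, p0, p2) → 43.1184
  f4: (p4, p2, p3) → 27.9919
  f5: (p4, p5, p2) → 33.0093
  f6: (p1, p5, p3) → 9.0760
  f7: (p1, p4, p3) → 29.9375
  f8: (p1, p4, p5) → 10.9909
Σ area = 265.760

Euler: V−E+F = 6−12+8 = 2.


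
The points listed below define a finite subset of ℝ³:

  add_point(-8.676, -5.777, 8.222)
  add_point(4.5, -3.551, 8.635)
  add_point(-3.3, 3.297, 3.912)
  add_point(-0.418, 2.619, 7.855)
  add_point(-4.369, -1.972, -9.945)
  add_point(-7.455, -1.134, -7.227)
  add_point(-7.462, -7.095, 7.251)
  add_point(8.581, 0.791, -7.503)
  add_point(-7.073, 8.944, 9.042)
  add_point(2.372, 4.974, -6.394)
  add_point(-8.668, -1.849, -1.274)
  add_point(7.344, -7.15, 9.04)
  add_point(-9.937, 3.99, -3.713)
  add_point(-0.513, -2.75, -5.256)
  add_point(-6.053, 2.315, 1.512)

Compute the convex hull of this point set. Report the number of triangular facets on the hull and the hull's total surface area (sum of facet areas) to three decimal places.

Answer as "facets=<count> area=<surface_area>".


facets=20 area=1012.551

Points on the hull: [0, 1, 3, 4, 5, 6, 7, 8, 9, 10, 11, 12] (12 of 15).

Triangle areas on the boundary:
  f1: (p4, p11, p7) → 123.8151
  f2: (p9, p8, p12) → 88.2743
  f3: (p9, p8, p7) → 52.7455
  f4: (p9, p4, p12) → 51.2978
  f5: (p9, p4, p7) → 38.7624
  f6: (p3, p8, p7) → 69.6402
  f7: (p6, p4, p11) → 135.5712
  f8: (p1, p8, p11) → 5.3417
  f9: (p1, p3, p8) → 9.6303
  f10: (p1, p11, p7) → 39.2558
  f11: (p1, p3, p7) → 67.5118
  f12: (p5, p4, p12) → 9.0277
  f13: (p5, p6, p4) → 27.9999
  f14: (p0, p8, p11) → 119.3442
  f15: (p0, p6, p11) → 12.8245
  f16: (p0, p8, p12) → 93.8692
  f17: (p0, p5, p6) → 15.6502
  f18: (p10, p5, p12) → 17.7792
  f19: (p10, p0, p12) → 23.8472
  f20: (p10, p0, p5) → 10.3632
Σ area = 1012.551

Euler: V−E+F = 12−30+20 = 2.


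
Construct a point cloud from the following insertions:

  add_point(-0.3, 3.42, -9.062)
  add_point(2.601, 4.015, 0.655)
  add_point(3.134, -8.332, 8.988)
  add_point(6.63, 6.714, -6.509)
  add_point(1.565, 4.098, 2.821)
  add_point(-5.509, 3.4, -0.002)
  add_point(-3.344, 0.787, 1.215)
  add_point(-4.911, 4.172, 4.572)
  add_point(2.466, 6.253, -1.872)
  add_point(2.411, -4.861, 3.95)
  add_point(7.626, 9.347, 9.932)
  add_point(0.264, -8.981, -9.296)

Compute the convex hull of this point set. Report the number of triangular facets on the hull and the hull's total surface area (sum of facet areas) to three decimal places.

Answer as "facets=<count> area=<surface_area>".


facets=12 area=869.481

Extreme-point indices: [0, 2, 3, 5, 7, 8, 10, 11] — 8 of 12 on the boundary.

Triangle areas on the boundary:
  f1: (p0, p11, p5) → 64.8336
  f2: (p2, p11, p5) → 129.9786
  f3: (p8, p0, p5) → 34.6055
  f4: (p7, p2, p5) → 35.4497
  f5: (p7, p2, p10) → 109.0734
  f6: (p7, p8, p5) → 20.2689
  f7: (p7, p8, p10) → 64.4314
  f8: (p3, p8, p10) → 38.2179
  f9: (p3, p8, p0) → 23.5064
  f10: (p3, p0, p11) → 46.5612
  f11: (p3, p2, p10) → 148.6560
  f12: (p3, p2, p11) → 153.8987
Σ area = 869.481

Euler characteristic 8−18+12 = 2 ✓


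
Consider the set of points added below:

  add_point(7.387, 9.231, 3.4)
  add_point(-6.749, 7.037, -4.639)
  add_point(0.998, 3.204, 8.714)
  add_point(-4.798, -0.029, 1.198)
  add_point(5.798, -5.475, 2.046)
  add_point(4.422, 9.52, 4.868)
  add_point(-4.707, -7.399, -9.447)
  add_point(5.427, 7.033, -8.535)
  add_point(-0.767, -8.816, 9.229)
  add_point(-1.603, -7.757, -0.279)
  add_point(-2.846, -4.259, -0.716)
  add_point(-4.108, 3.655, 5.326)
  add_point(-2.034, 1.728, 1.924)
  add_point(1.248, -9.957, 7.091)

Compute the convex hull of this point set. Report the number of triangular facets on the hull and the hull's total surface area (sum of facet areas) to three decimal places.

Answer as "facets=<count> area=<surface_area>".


Extreme-point indices: [0, 1, 2, 3, 4, 5, 6, 7, 8, 11, 13] — 11 of 14 on the boundary.

Facet areas (half cross-product norm):
  f1: (p7, p6, p1) → 95.6730
  f2: (p4, p6, p13) → 63.8415
  f3: (p4, p7, p6) → 118.1221
  f4: (p4, p13, p0) → 50.5411
  f5: (p4, p7, p0) → 87.5754
  f6: (p3, p6, p1) → 60.4611
  f7: (p3, p11, p1) → 26.1217
  f8: (p5, p2, p0) → 11.5890
  f9: (p5, p2, p11) → 25.0226
  f10: (p5, p11, p1) → 56.2035
  f11: (p5, p7, p1) → 81.2089
  f12: (p5, p7, p0) → 19.4577
  f13: (p8, p2, p11) → 37.3457
  f14: (p8, p3, p11) → 34.9926
  f15: (p8, p13, p0) → 32.2653
  f16: (p8, p2, p0) → 45.0195
  f17: (p8, p6, p13) → 26.0587
  f18: (p8, p3, p6) → 80.7241
Σ area = 952.223

Euler characteristic 11−27+18 = 2 ✓

facets=18 area=952.223


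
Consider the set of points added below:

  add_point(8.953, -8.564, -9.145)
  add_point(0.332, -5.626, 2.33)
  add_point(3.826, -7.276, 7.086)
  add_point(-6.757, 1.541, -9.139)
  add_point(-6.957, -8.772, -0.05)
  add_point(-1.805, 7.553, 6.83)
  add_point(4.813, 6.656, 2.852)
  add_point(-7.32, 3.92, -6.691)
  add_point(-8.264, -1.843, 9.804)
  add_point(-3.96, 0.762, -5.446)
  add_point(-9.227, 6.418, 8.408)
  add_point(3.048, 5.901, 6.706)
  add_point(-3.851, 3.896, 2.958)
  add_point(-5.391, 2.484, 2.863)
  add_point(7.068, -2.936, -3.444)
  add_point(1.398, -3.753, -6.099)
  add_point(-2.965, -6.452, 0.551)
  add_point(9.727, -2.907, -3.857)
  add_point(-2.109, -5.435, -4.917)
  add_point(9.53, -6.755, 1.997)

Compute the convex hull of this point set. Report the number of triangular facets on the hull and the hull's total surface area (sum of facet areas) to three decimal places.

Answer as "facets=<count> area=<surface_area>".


Hull vertices (12/20): indices [0, 2, 3, 4, 5, 6, 7, 8, 10, 11, 17, 19].

Facet areas (half cross-product norm):
  f1: (p8, p4, p10) → 45.9347
  f2: (p11, p8, p10) → 51.8483
  f3: (p0, p3, p17) → 69.1074
  f4: (p0, p3, p4) → 118.0502
  f5: (p5, p11, p10) → 9.6007
  f6: (p6, p3, p17) → 104.3284
  f7: (p6, p5, p11) → 10.3285
  f8: (p2, p11, p8) → 79.8915
  f9: (p2, p8, p4) → 71.4878
  f10: (p2, p0, p4) → 106.6176
  f11: (p7, p6, p3) → 24.5500
  f12: (p7, p6, p5) → 57.5769
  f13: (p7, p5, p10) → 56.4936
  f14: (p7, p4, p10) → 105.1546
  f15: (p7, p3, p4) → 23.7570
  f16: (p19, p2, p11) → 50.5424
  f17: (p19, p6, p17) → 44.3748
  f18: (p19, p6, p11) → 30.6515
  f19: (p19, p0, p17) → 26.8931
  f20: (p19, p2, p0) → 34.4480
Σ area = 1121.637

Euler: V−E+F = 12−30+20 = 2.

facets=20 area=1121.637


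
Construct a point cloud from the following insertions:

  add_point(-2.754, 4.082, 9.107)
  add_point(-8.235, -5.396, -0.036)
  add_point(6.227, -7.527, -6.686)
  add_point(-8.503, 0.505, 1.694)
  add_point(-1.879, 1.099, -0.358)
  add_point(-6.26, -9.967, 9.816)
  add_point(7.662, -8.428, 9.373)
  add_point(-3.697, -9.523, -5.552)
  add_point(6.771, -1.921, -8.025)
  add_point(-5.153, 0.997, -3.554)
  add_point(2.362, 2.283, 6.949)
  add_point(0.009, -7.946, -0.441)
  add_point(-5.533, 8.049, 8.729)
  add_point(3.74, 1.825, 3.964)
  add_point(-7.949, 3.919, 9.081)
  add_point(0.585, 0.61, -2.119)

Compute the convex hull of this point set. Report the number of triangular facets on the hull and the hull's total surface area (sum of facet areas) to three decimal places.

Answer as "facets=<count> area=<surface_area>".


Extreme-point indices: [0, 1, 2, 3, 5, 6, 7, 8, 9, 10, 12, 13, 14] — 13 of 16 on the boundary.

Area of each hull facet:
  f1: (p14, p12, p3) → 18.4835
  f2: (p1, p14, p3) → 19.0149
  f3: (p1, p14, p5) → 67.8723
  f4: (p7, p5, p6) → 107.0591
  f5: (p7, p2, p6) → 82.1924
  f6: (p7, p1, p5) → 43.5587
  f7: (p9, p12, p3) → 31.4383
  f8: (p9, p1, p3) → 18.8929
  f9: (p9, p7, p1) → 32.4840
  f10: (p8, p2, p6) → 44.9318
  f11: (p8, p9, p12) → 83.4575
  f12: (p8, p7, p2) → 28.0608
  f13: (p8, p9, p7) → 64.5854
  f14: (p0, p12, p6) → 4.0832
  f15: (p0, p14, p12) → 10.5735
  f16: (p0, p5, p6) → 95.2227
  f17: (p0, p14, p5) → 36.2565
  f18: (p13, p8, p6) → 78.7274
  f19: (p13, p8, p12) → 56.6385
  f20: (p10, p12, p6) → 34.7293
  f21: (p10, p13, p6) → 20.0853
  f22: (p10, p13, p12) → 13.5404
Σ area = 991.888

Check V−E+F: 13 − 33 + 22 = 2.

facets=22 area=991.888


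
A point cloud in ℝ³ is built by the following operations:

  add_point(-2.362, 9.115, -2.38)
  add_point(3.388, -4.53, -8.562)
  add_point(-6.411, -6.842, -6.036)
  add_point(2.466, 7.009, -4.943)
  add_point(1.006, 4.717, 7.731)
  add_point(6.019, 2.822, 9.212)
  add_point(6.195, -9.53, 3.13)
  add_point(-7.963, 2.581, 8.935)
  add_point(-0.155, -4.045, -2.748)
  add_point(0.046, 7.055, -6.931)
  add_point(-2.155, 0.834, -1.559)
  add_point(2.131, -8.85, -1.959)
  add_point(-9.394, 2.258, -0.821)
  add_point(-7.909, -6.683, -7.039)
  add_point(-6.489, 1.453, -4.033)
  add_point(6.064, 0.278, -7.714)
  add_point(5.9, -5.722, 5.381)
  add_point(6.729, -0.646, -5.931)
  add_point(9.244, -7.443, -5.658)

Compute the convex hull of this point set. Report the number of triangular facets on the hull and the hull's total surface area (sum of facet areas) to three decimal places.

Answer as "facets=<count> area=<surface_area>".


facets=28 area=1019.460

Points on the hull: [0, 1, 3, 4, 5, 6, 7, 9, 11, 12, 13, 14, 15, 16, 17, 18] (16 of 19).

Triangle areas on the boundary:
  f1: (p6, p5, p18) → 64.0992
  f2: (p4, p5, p0) → 24.9684
  f3: (p14, p13, p12) → 18.3914
  f4: (p9, p14, p13) → 32.5669
  f5: (p9, p0, p12) → 27.1266
  f6: (p9, p14, p12) → 16.0853
  f7: (p11, p6, p18) → 26.2563
  f8: (p11, p13, p18) → 39.5037
  f9: (p11, p13, p6) → 15.7193
  f10: (p7, p4, p5) → 16.8931
  f11: (p7, p13, p12) → 44.6809
  f12: (p7, p13, p6) → 147.9441
  f13: (p7, p0, p12) → 49.0339
  f14: (p7, p4, p0) → 53.4247
  f15: (p1, p13, p18) → 30.8869
  f16: (p1, p9, p13) → 70.1588
  f17: (p3, p5, p0) → 44.1694
  f18: (p3, p9, p0) → 8.5432
  f19: (p16, p6, p5) → 2.8445
  f20: (p16, p7, p5) → 65.4449
  f21: (p16, p7, p6) → 29.4544
  f22: (p15, p1, p18) → 19.8139
  f23: (p15, p1, p9) → 23.8292
  f24: (p15, p3, p9) → 12.5948
  f25: (p15, p3, p5) → 61.6343
  f26: (p17, p5, p18) → 55.3854
  f27: (p17, p15, p18) → 6.4062
  f28: (p17, p15, p5) → 11.6005
Σ area = 1019.460

Check V−E+F: 16 − 42 + 28 = 2.


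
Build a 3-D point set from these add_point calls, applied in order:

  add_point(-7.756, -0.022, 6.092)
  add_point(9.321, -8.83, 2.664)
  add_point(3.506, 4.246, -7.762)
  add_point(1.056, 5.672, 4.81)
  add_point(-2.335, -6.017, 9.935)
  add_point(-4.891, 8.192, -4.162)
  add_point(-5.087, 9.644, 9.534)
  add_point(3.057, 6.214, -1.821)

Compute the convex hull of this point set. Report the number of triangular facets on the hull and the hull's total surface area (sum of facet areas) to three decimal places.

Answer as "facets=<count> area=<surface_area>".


Points on the hull: [0, 1, 2, 3, 4, 5, 6, 7] (8 of 8).

Triangle areas on the boundary:
  f1: (p2, p1, p0) → 147.8870
  f2: (p5, p6, p0) → 66.4209
  f3: (p5, p2, p0) → 65.3703
  f4: (p4, p1, p0) → 57.0854
  f5: (p4, p6, p0) → 44.9662
  f6: (p4, p6, p1) → 105.3450
  f7: (p7, p2, p1) → 52.9474
  f8: (p7, p5, p6) → 57.0169
  f9: (p7, p5, p2) → 26.5296
  f10: (p3, p6, p1) → 43.1036
  f11: (p3, p7, p1) → 57.3276
  f12: (p3, p7, p6) → 22.0275
Σ area = 746.027

Euler: V−E+F = 8−18+12 = 2.

facets=12 area=746.027


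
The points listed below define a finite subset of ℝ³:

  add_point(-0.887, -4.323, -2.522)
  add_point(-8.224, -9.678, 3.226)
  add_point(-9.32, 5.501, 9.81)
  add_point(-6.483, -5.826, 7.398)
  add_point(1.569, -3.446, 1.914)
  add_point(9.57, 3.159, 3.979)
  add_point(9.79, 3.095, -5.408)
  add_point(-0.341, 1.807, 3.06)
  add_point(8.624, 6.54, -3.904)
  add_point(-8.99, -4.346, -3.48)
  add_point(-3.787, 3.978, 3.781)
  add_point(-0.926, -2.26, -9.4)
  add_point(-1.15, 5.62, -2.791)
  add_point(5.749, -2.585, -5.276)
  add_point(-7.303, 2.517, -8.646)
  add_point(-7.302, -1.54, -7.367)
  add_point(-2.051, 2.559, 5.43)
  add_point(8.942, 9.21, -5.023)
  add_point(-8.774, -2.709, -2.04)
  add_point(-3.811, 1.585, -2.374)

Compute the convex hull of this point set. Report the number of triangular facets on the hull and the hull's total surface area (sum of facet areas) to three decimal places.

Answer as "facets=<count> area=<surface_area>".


facets=20 area=1026.948

Hull vertices (12/20): indices [1, 2, 3, 4, 5, 6, 9, 11, 13, 14, 15, 17].

Facet areas (half cross-product norm):
  f1: (p13, p11, p6) → 24.4609
  f2: (p13, p11, p1) → 64.1788
  f3: (p13, p5, p6) → 32.7212
  f4: (p3, p1, p2) → 25.6798
  f5: (p3, p5, p2) → 108.9414
  f6: (p3, p5, p1) → 50.0448
  f7: (p17, p11, p6) → 36.9649
  f8: (p17, p14, p11) → 62.9847
  f9: (p17, p5, p6) → 28.9646
  f10: (p17, p14, p2) → 166.4869
  f11: (p17, p5, p2) → 107.3352
  f12: (p9, p11, p1) → 37.8584
  f13: (p9, p1, p2) → 68.7888
  f14: (p9, p14, p2) → 72.4083
  f15: (p4, p5, p1) → 20.1687
  f16: (p4, p13, p1) → 40.1054
  f17: (p4, p13, p5) → 42.5254
  f18: (p15, p14, p11) → 14.3151
  f19: (p15, p9, p11) → 14.9437
  f20: (p15, p9, p14) → 7.0708
Σ area = 1026.948

Euler: V−E+F = 12−30+20 = 2.


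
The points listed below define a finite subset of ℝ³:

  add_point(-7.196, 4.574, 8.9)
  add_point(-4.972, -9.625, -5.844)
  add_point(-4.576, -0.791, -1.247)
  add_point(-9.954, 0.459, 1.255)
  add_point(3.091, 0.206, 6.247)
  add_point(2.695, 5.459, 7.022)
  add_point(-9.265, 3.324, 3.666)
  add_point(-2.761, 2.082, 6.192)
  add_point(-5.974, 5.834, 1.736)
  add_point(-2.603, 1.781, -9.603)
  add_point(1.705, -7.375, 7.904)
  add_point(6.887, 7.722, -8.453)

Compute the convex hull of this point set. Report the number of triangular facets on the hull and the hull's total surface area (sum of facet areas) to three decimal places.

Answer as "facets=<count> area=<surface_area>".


Points on the hull: [0, 1, 3, 4, 5, 6, 8, 9, 10, 11] (10 of 12).

Facet areas (half cross-product norm):
  f1: (p9, p1, p3) → 71.8507
  f2: (p9, p1, p11) → 53.8487
  f3: (p10, p1, p3) → 93.0667
  f4: (p10, p0, p3) → 66.0806
  f5: (p10, p1, p11) → 158.2891
  f6: (p10, p4, p11) → 50.8277
  f7: (p5, p4, p11) → 43.0981
  f8: (p5, p10, p0) → 64.1938
  f9: (p5, p10, p4) → 8.9229
  f10: (p8, p9, p11) → 70.3234
  f11: (p8, p5, p11) → 78.9308
  f12: (p8, p5, p0) → 34.8080
  f13: (p6, p9, p3) → 23.5449
  f14: (p6, p8, p9) → 26.1772
  f15: (p6, p0, p3) → 6.5410
  f16: (p6, p8, p0) → 13.1641
Σ area = 863.668

Euler characteristic 10−24+16 = 2 ✓

facets=16 area=863.668


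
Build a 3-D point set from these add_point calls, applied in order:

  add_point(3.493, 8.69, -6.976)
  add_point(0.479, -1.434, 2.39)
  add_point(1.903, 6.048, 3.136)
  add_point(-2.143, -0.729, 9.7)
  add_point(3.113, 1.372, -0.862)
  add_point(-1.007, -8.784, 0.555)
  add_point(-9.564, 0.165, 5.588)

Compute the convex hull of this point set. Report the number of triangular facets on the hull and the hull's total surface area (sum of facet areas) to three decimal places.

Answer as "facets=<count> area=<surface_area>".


facets=8 area=434.851

6 of the 7 inputs are extreme points: [0, 2, 3, 4, 5, 6].

Facet areas (half cross-product norm):
  f1: (p5, p0, p6) → 124.3987
  f2: (p3, p5, p6) → 51.0388
  f3: (p2, p0, p6) → 62.8593
  f4: (p2, p3, p6) → 43.7624
  f5: (p4, p3, p5) → 59.5349
  f6: (p4, p2, p3) → 32.1818
  f7: (p4, p5, p0) → 31.5210
  f8: (p4, p2, p0) → 29.5542
Σ area = 434.851

Euler: V−E+F = 6−12+8 = 2.


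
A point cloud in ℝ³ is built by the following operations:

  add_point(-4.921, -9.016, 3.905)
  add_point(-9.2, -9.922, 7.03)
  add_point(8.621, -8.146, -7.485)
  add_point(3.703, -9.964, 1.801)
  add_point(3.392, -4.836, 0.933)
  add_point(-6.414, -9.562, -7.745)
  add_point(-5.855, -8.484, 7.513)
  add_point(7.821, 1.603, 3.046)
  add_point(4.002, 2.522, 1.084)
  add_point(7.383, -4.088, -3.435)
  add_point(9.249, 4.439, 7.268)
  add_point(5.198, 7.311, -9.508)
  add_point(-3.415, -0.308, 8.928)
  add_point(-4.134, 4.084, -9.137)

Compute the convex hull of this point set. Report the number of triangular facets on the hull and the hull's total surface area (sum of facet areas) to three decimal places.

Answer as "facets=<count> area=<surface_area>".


facets=14 area=1146.438

Points on the hull: [1, 2, 3, 5, 6, 10, 11, 12, 13] (9 of 14).

Facet areas (half cross-product norm):
  f1: (p5, p3, p1) → 88.0780
  f2: (p6, p3, p1) → 15.5606
  f3: (p6, p3, p10) → 91.9589
  f4: (p12, p6, p1) → 12.0897
  f5: (p12, p6, p10) → 48.3493
  f6: (p2, p5, p3) → 71.5044
  f7: (p2, p5, p11) → 119.5861
  f8: (p2, p3, p10) → 87.2936
  f9: (p2, p11, p10) → 131.7861
  f10: (p13, p11, p10) → 85.7151
  f11: (p13, p12, p10) → 125.0271
  f12: (p13, p5, p11) → 60.3006
  f13: (p13, p5, p1) → 103.3451
  f14: (p13, p12, p1) → 105.8436
Σ area = 1146.438

Check V−E+F: 9 − 21 + 14 = 2.


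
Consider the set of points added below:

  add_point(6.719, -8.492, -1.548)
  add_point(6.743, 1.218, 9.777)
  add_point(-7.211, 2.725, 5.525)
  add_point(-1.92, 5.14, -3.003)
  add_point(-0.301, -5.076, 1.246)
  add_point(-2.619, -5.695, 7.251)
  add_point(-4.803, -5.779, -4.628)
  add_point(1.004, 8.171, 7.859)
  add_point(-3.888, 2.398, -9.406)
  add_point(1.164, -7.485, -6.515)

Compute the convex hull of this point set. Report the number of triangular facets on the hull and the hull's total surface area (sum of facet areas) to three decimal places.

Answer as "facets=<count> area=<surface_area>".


Points on the hull: [0, 1, 2, 3, 5, 6, 7, 8, 9] (9 of 10).

Per-facet area ½‖(b−a)×(c−a)‖:
  f1: (p5, p0, p1) → 74.7535
  f2: (p5, p7, p2) → 49.3091
  f3: (p5, p7, p1) → 54.6312
  f4: (p3, p7, p1) → 53.0497
  f5: (p3, p0, p1) → 106.1280
  f6: (p3, p8, p0) → 58.3829
  f7: (p3, p8, p2) → 32.2910
  f8: (p3, p7, p2) → 48.9483
  f9: (p6, p8, p2) → 63.3437
  f10: (p6, p5, p2) → 56.9303
  f11: (p9, p5, p0) → 49.0659
  f12: (p9, p6, p5) → 38.8833
  f13: (p9, p8, p0) → 34.2611
  f14: (p9, p6, p8) → 30.8581
Σ area = 750.836

Euler: V−E+F = 9−21+14 = 2.

facets=14 area=750.836


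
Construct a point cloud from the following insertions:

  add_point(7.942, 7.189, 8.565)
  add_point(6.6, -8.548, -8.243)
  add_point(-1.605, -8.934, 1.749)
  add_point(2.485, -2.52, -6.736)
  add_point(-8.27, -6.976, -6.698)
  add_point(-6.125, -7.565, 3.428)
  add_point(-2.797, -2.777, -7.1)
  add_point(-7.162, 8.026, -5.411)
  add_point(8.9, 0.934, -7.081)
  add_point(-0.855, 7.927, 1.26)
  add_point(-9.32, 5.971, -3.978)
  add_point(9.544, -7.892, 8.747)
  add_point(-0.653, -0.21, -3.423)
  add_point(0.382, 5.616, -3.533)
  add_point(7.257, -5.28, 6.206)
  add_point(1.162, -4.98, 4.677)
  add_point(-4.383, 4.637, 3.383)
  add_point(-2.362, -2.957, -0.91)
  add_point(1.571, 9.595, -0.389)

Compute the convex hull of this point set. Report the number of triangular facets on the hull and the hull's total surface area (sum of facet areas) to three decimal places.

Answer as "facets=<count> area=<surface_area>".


facets=22 area=1198.045

Points on the hull: [0, 1, 2, 4, 5, 6, 7, 8, 9, 10, 11, 16, 18] (13 of 19).

Facet areas (half cross-product norm):
  f1: (p8, p0, p18) → 73.9936
  f2: (p8, p1, p11) → 83.1814
  f3: (p8, p0, p11) → 119.2382
  f4: (p2, p1, p11) → 84.6906
  f5: (p2, p4, p1) → 69.0709
  f6: (p7, p8, p18) → 66.6210
  f7: (p7, p4, p10) → 19.4150
  f8: (p9, p0, p18) → 18.9077
  f9: (p9, p16, p0) → 29.4768
  f10: (p9, p7, p18) → 15.3518
  f11: (p9, p16, p10) → 23.5843
  f12: (p9, p7, p10) → 15.0564
  f13: (p5, p2, p11) → 27.3650
  f14: (p5, p0, p11) → 124.5487
  f15: (p5, p16, p0) → 79.6934
  f16: (p5, p2, p4) → 25.7785
  f17: (p5, p4, p10) → 68.2250
  f18: (p5, p16, p10) → 55.0936
  f19: (p6, p8, p1) → 51.6754
  f20: (p6, p7, p8) → 72.0313
  f21: (p6, p4, p1) → 35.7208
  f22: (p6, p7, p4) → 39.3252
Σ area = 1198.045

Check V−E+F: 13 − 33 + 22 = 2.


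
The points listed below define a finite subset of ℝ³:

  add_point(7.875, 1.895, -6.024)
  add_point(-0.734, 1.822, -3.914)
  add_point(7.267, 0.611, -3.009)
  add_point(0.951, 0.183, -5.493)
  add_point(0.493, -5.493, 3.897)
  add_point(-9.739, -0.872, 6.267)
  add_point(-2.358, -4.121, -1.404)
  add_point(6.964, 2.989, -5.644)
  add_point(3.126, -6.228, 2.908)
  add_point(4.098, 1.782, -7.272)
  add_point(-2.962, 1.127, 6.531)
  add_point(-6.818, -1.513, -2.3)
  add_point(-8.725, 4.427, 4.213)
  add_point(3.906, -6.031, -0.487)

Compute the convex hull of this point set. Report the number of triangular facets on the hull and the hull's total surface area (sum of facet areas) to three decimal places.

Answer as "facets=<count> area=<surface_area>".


facets=24 area=474.440

14 of the 14 inputs are extreme points: [0, 1, 2, 3, 4, 5, 6, 7, 8, 9, 10, 11, 12, 13].

Facet areas (half cross-product norm):
  f1: (p4, p10, p5) → 27.5888
  f2: (p4, p10, p8) → 7.9904
  f3: (p2, p10, p8) → 50.7536
  f4: (p13, p2, p0) → 9.4320
  f5: (p13, p2, p8) → 12.2057
  f6: (p12, p10, p5) → 18.5724
  f7: (p12, p11, p5) → 24.7460
  f8: (p9, p13, p0) → 20.3054
  f9: (p6, p9, p13) → 32.7343
  f10: (p6, p11, p5) → 23.5298
  f11: (p6, p4, p5) → 33.5085
  f12: (p6, p4, p8) → 8.8228
  f13: (p6, p13, p8) → 11.5146
  f14: (p7, p9, p0) → 2.5642
  f15: (p7, p9, p12) → 29.6503
  f16: (p7, p12, p10) → 54.4480
  f17: (p7, p2, p0) → 2.4511
  f18: (p7, p2, p10) → 22.6548
  f19: (p1, p12, p11) → 32.1015
  f20: (p1, p9, p11) → 11.7686
  f21: (p1, p9, p12) → 9.6965
  f22: (p3, p9, p11) → 4.1472
  f23: (p3, p6, p11) → 17.8195
  f24: (p3, p6, p9) → 5.4340
Σ area = 474.440

Check V−E+F: 14 − 36 + 24 = 2.


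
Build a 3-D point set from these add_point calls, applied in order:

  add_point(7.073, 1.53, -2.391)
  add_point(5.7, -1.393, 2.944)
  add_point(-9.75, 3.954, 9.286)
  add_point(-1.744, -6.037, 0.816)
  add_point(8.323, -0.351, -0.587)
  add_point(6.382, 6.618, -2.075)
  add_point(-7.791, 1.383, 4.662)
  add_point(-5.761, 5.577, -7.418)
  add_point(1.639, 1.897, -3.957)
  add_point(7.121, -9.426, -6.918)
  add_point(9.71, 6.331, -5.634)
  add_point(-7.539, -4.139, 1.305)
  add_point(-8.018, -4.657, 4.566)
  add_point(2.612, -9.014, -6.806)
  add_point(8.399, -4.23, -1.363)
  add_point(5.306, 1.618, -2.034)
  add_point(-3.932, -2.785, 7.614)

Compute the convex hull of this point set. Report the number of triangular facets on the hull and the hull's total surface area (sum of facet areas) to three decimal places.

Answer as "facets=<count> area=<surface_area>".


facets=20 area=898.332

Points on the hull: [1, 2, 4, 5, 7, 9, 10, 11, 12, 13, 14, 16] (12 of 17).

Facet areas (half cross-product norm):
  f1: (p7, p9, p10) → 121.9100
  f2: (p11, p7, p2) → 76.2525
  f3: (p5, p1, p2) → 83.1027
  f4: (p5, p1, p10) → 21.3434
  f5: (p5, p7, p2) → 113.0976
  f6: (p5, p7, p10) → 30.7157
  f7: (p14, p9, p10) → 41.0643
  f8: (p13, p7, p9) → 31.2396
  f9: (p13, p11, p7) → 89.0619
  f10: (p12, p11, p2) → 15.5603
  f11: (p12, p13, p9) → 26.2643
  f12: (p12, p13, p11) → 18.1333
  f13: (p4, p1, p10) → 12.8876
  f14: (p4, p14, p10) → 12.7312
  f15: (p4, p14, p1) → 8.9256
  f16: (p16, p1, p2) → 40.6050
  f17: (p16, p12, p2) → 24.4090
  f18: (p16, p14, p1) → 23.2948
  f19: (p16, p14, p9) → 55.2991
  f20: (p16, p12, p9) → 52.4341
Σ area = 898.332

Check V−E+F: 12 − 30 + 20 = 2.


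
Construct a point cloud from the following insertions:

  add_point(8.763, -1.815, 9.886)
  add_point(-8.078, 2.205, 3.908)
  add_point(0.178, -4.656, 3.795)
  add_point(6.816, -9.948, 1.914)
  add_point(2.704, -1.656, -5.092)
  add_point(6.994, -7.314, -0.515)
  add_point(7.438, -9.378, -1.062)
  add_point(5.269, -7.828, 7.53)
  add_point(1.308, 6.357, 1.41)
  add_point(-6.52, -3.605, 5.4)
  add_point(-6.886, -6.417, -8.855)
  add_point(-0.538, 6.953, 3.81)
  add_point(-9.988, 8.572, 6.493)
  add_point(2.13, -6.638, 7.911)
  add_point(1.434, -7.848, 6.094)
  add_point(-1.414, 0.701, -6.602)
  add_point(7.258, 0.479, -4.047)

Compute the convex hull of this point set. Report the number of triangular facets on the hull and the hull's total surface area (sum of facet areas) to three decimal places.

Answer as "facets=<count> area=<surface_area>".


Points on the hull: [0, 3, 6, 7, 8, 9, 10, 11, 12, 13, 14, 15, 16] (13 of 17).

Triangle areas on the boundary:
  f1: (p9, p10, p12) → 89.1054
  f2: (p11, p0, p12) → 55.8905
  f3: (p15, p10, p12) → 78.7554
  f4: (p15, p16, p10) → 32.9461
  f5: (p6, p3, p0) → 15.4730
  f6: (p6, p16, p0) → 65.6498
  f7: (p6, p3, p10) → 24.3575
  f8: (p6, p16, p10) → 80.8021
  f9: (p7, p3, p0) → 20.3010
  f10: (p8, p11, p12) → 9.0342
  f11: (p8, p15, p12) → 63.0407
  f12: (p8, p15, p16) → 40.7377
  f13: (p8, p16, p0) → 65.6493
  f14: (p8, p11, p0) → 21.4851
  f15: (p14, p7, p3) → 12.6460
  f16: (p14, p3, p10) → 60.7680
  f17: (p14, p9, p10) → 65.7054
  f18: (p13, p14, p9) → 10.3251
  f19: (p13, p14, p7) → 3.8705
  f20: (p13, p7, p0) → 12.3179
  f21: (p13, p0, p12) → 82.0946
  f22: (p13, p9, p12) → 51.1565
Σ area = 962.112

Euler characteristic 13−33+22 = 2 ✓

facets=22 area=962.112


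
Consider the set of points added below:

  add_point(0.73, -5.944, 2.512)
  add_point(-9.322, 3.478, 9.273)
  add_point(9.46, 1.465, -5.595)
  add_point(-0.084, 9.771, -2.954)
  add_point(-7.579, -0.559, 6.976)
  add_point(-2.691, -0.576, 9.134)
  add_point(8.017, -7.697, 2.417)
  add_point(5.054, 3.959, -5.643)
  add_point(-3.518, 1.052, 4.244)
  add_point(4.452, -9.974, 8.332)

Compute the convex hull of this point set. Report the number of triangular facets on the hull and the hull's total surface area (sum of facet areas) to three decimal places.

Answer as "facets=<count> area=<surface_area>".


facets=14 area=674.043

Extreme-point indices: [0, 1, 2, 3, 4, 5, 6, 7, 9] — 9 of 10 on the boundary.

Triangle areas on the boundary:
  f1: (p0, p7, p2) → 34.1384
  f2: (p5, p9, p1) → 16.8479
  f3: (p5, p9, p2) → 106.4342
  f4: (p4, p0, p7) → 72.9012
  f5: (p4, p9, p1) → 25.8290
  f6: (p4, p0, p9) → 41.3393
  f7: (p6, p9, p2) → 25.2809
  f8: (p6, p0, p2) → 45.8711
  f9: (p6, p0, p9) → 24.8121
  f10: (p3, p5, p1) → 61.6053
  f11: (p3, p5, p2) → 103.1756
  f12: (p3, p7, p2) → 9.4702
  f13: (p3, p4, p1) → 40.0053
  f14: (p3, p4, p7) → 66.3324
Σ area = 674.043

Euler: V−E+F = 9−21+14 = 2.


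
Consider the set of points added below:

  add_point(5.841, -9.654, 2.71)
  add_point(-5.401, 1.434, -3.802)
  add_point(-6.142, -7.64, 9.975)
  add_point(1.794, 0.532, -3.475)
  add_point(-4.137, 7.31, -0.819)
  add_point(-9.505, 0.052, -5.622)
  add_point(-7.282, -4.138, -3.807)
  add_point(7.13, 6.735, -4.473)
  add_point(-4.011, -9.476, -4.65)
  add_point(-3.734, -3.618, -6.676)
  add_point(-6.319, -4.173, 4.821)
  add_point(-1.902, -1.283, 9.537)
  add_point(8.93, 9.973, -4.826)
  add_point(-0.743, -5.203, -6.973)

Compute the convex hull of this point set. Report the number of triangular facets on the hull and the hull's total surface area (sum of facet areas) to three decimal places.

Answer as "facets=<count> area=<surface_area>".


Points on the hull: [0, 2, 4, 5, 6, 8, 9, 11, 12, 13] (10 of 14).

Facet areas (half cross-product norm):
  f1: (p4, p12, p5) → 61.9322
  f2: (p4, p2, p5) → 88.6379
  f3: (p13, p0, p12) → 113.2034
  f4: (p11, p4, p12) → 93.3312
  f5: (p11, p4, p2) → 45.9135
  f6: (p11, p0, p12) → 134.0256
  f7: (p11, p2, p0) → 50.1122
  f8: (p8, p2, p0) → 80.7770
  f9: (p8, p13, p0) → 35.3128
  f10: (p6, p2, p5) → 29.4371
  f11: (p6, p8, p5) → 7.7327
  f12: (p6, p8, p2) → 44.7328
  f13: (p9, p8, p5) → 19.5438
  f14: (p9, p8, p13) → 9.7828
  f15: (p9, p12, p5) → 63.7114
  f16: (p9, p13, p12) → 30.7201
Σ area = 908.907

Euler characteristic 10−24+16 = 2 ✓

facets=16 area=908.907


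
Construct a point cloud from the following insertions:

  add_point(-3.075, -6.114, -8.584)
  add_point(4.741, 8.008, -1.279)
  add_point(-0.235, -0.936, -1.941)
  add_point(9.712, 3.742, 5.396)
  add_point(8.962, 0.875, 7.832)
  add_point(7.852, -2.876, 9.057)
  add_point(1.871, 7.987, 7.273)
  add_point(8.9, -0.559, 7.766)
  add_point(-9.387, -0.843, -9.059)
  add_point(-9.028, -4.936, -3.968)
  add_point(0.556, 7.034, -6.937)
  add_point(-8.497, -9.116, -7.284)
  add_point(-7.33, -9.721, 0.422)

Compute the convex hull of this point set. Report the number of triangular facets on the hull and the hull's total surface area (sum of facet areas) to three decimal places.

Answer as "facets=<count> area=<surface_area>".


facets=20 area=884.954

Extreme-point indices: [0, 1, 3, 4, 5, 6, 7, 8, 9, 10, 11, 12] — 12 of 13 on the boundary.

Triangle areas on the boundary:
  f1: (p6, p1, p3) → 36.3193
  f2: (p9, p6, p8) → 66.2798
  f3: (p9, p6, p12) → 68.0659
  f4: (p4, p6, p3) → 17.4561
  f5: (p11, p0, p8) → 24.5183
  f6: (p11, p0, p12) → 24.5978
  f7: (p11, p9, p8) → 17.5380
  f8: (p11, p9, p12) → 17.7128
  f9: (p10, p0, p8) → 51.7889
  f10: (p10, p6, p8) → 88.4069
  f11: (p10, p6, p1) → 26.3898
  f12: (p10, p1, p3) → 19.0645
  f13: (p10, p0, p3) → 107.7925
  f14: (p5, p0, p12) → 99.1966
  f15: (p5, p6, p12) → 116.4273
  f16: (p5, p4, p6) → 18.1668
  f17: (p7, p0, p3) → 52.2344
  f18: (p7, p5, p0) → 29.8872
  f19: (p7, p4, p3) → 1.8978
  f20: (p7, p5, p4) → 1.2131
Σ area = 884.954

Euler: V−E+F = 12−30+20 = 2.


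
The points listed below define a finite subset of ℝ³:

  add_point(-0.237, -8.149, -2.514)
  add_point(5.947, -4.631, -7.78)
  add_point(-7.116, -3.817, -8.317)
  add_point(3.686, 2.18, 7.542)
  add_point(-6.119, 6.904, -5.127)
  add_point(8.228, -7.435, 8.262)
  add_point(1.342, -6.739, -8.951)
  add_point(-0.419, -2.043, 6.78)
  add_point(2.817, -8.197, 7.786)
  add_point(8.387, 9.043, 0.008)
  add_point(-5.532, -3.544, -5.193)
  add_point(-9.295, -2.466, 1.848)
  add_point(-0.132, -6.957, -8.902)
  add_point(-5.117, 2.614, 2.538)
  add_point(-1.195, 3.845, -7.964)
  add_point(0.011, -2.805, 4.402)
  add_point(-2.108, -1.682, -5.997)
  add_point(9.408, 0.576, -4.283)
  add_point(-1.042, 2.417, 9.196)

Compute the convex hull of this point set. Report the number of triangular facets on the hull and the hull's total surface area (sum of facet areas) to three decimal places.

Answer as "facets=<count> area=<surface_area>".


facets=26 area=1038.337

Points on the hull: [0, 1, 2, 3, 4, 5, 6, 8, 9, 11, 12, 13, 14, 17, 18] (15 of 19).

Facet areas (half cross-product norm):
  f1: (p0, p8, p11) → 61.4508
  f2: (p18, p8, p11) → 67.0545
  f3: (p18, p4, p9) → 102.0587
  f4: (p5, p9, p17) → 70.9872
  f5: (p5, p0, p8) → 27.4542
  f6: (p5, p18, p8) → 30.6199
  f7: (p14, p9, p17) → 54.6356
  f8: (p14, p4, p9) → 43.3638
  f9: (p13, p4, p11) → 28.5782
  f10: (p13, p18, p11) → 23.6735
  f11: (p13, p18, p4) → 20.2112
  f12: (p3, p18, p9) → 22.7727
  f13: (p3, p5, p9) → 54.3202
  f14: (p3, p5, p18) → 24.2251
  f15: (p6, p5, p0) → 37.4879
  f16: (p1, p14, p17) → 38.5813
  f17: (p1, p6, p14) → 27.7862
  f18: (p1, p5, p17) → 53.4741
  f19: (p1, p6, p5) → 41.1103
  f20: (p12, p6, p0) → 4.8309
  f21: (p12, p6, p14) → 8.1126
  f22: (p2, p14, p4) → 31.1786
  f23: (p2, p12, p14) → 36.2127
  f24: (p2, p4, p11) → 54.4474
  f25: (p2, p0, p11) → 48.7565
  f26: (p2, p12, p0) → 24.9530
Σ area = 1038.337

Euler: V−E+F = 15−39+26 = 2.


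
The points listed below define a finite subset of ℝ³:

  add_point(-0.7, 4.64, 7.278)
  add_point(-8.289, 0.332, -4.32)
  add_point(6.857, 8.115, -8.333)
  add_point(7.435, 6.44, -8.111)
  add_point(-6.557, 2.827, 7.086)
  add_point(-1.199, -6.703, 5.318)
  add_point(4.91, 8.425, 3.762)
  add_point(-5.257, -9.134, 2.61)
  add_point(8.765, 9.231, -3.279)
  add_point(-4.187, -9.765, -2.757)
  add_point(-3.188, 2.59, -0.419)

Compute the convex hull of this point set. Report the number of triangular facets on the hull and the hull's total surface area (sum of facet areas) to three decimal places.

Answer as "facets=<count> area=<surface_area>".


Points on the hull: [0, 1, 2, 3, 4, 5, 6, 7, 8, 9] (10 of 11).

Area of each hull facet:
  f1: (p3, p9, p1) → 95.1651
  f2: (p2, p3, p1) → 15.4056
  f3: (p2, p3, p8) → 4.9222
  f4: (p2, p4, p1) → 103.2517
  f5: (p6, p4, p0) → 12.8839
  f6: (p6, p2, p8) → 17.5610
  f7: (p6, p2, p4) → 74.8605
  f8: (p5, p4, p0) → 33.2635
  f9: (p5, p6, p0) → 39.4094
  f10: (p5, p6, p8) → 61.8490
  f11: (p5, p3, p8) → 58.7197
  f12: (p5, p3, p9) → 92.0775
  f13: (p7, p5, p9) → 13.8216
  f14: (p7, p5, p4) → 30.0230
  f15: (p7, p9, p1) → 30.3030
  f16: (p7, p4, p1) → 64.7570
Σ area = 748.274

Euler characteristic 10−24+16 = 2 ✓

facets=16 area=748.274


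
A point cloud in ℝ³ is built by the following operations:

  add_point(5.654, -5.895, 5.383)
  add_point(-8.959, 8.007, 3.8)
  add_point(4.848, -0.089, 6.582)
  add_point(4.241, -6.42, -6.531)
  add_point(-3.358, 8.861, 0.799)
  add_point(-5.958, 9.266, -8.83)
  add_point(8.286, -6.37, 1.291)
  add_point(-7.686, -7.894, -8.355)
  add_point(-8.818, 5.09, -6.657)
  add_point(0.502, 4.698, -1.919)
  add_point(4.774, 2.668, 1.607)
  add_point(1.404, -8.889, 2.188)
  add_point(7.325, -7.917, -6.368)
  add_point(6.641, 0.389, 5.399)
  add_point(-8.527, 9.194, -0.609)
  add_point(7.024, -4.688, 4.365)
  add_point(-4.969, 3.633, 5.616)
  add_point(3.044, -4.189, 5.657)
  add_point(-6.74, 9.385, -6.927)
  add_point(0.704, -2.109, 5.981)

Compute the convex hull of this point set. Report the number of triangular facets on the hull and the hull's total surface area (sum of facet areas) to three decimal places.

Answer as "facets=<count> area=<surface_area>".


Hull vertices (18/20): indices [0, 1, 2, 4, 5, 6, 7, 8, 10, 11, 12, 13, 14, 15, 16, 17, 18, 19].

Per-facet area ½‖(b−a)×(c−a)‖:
  f1: (p8, p7, p1) → 65.6710
  f2: (p8, p7, p5) → 27.4070
  f3: (p12, p7, p5) → 130.0441
  f4: (p12, p11, p6) → 29.0053
  f5: (p12, p7, p11) → 70.4906
  f6: (p0, p11, p6) → 14.8228
  f7: (p4, p2, p1) → 41.8212
  f8: (p10, p12, p5) → 110.1764
  f9: (p10, p4, p5) → 48.7030
  f10: (p16, p19, p11) → 23.7102
  f11: (p16, p7, p1) → 56.2635
  f12: (p16, p7, p11) → 99.4574
  f13: (p16, p2, p1) → 15.7373
  f14: (p16, p19, p2) → 17.7764
  f15: (p15, p0, p6) → 3.6270
  f16: (p17, p19, p2) → 6.8198
  f17: (p17, p0, p2) → 7.0448
  f18: (p17, p19, p11) → 8.8718
  f19: (p17, p0, p11) → 9.2020
  f20: (p14, p4, p1) → 12.1136
  f21: (p14, p8, p1) → 12.8059
  f22: (p13, p15, p6) → 7.5089
  f23: (p13, p12, p6) → 24.5855
  f24: (p13, p10, p12) → 32.3973
  f25: (p13, p4, p2) → 14.6890
  f26: (p13, p10, p4) → 18.5547
  f27: (p13, p0, p2) → 6.5831
  f28: (p13, p15, p0) → 4.9307
  f29: (p18, p4, p5) → 6.3120
  f30: (p18, p14, p4) → 17.6286
  f31: (p18, p8, p5) → 4.8566
  f32: (p18, p14, p8) → 15.3823
Σ area = 965.000

Euler: V−E+F = 18−48+32 = 2.

facets=32 area=965.000


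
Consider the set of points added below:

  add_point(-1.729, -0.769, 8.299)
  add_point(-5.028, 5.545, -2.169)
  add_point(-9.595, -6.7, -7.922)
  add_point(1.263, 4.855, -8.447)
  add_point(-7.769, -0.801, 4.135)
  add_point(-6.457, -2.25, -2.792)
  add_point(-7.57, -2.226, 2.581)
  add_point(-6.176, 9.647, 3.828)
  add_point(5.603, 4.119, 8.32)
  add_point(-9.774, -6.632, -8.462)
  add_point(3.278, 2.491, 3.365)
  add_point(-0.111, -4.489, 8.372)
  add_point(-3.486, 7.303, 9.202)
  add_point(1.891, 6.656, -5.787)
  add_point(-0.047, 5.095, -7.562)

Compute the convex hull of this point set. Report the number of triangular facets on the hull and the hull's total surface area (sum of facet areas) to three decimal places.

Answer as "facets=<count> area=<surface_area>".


14 of the 15 inputs are extreme points: [0, 1, 2, 3, 4, 6, 7, 8, 9, 10, 11, 12, 13, 14].

Facet areas (half cross-product norm):
  f1: (p12, p7, p8) → 28.0770
  f2: (p11, p12, p8) → 48.4254
  f3: (p1, p7, p9) → 33.9895
  f4: (p13, p7, p8) → 81.9595
  f5: (p13, p3, p8) → 16.6096
  f6: (p4, p7, p9) → 67.7500
  f7: (p4, p12, p7) → 32.3036
  f8: (p2, p3, p9) → 4.5237
  f9: (p2, p11, p3) → 138.1106
  f10: (p2, p4, p9) → 2.1685
  f11: (p10, p3, p8) → 18.3032
  f12: (p10, p11, p8) → 26.2187
  f13: (p10, p11, p3) → 44.6803
  f14: (p14, p1, p7) → 18.2663
  f15: (p14, p13, p7) → 19.4816
  f16: (p14, p13, p3) → 2.4258
  f17: (p14, p3, p9) → 11.3164
  f18: (p14, p1, p9) → 52.7576
  f19: (p0, p11, p12) → 3.8950
  f20: (p0, p4, p12) → 30.3044
  f21: (p0, p4, p11) → 14.0253
  f22: (p6, p4, p11) → 10.0563
  f23: (p6, p2, p11) → 45.6780
  f24: (p6, p2, p4) → 5.1456
Σ area = 756.472

Euler: V−E+F = 14−36+24 = 2.

facets=24 area=756.472


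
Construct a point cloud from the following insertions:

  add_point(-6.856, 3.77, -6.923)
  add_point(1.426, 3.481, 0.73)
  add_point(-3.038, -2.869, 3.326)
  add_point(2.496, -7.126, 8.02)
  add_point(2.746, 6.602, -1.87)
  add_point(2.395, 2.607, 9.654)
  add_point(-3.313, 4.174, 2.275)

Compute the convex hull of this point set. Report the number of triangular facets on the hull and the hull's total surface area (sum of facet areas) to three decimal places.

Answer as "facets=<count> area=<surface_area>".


Hull vertices (6/7): indices [0, 2, 3, 4, 5, 6].

Facet areas (half cross-product norm):
  f1: (p3, p4, p0) → 94.7775
  f2: (p5, p3, p4) → 59.3769
  f3: (p2, p3, p0) → 22.8051
  f4: (p2, p5, p3) → 37.8049
  f5: (p6, p4, p0) → 37.3253
  f6: (p6, p5, p4) → 36.5723
  f7: (p6, p2, p0) → 34.9338
  f8: (p6, p2, p5) → 32.1321
Σ area = 355.728

Euler characteristic 6−12+8 = 2 ✓

facets=8 area=355.728


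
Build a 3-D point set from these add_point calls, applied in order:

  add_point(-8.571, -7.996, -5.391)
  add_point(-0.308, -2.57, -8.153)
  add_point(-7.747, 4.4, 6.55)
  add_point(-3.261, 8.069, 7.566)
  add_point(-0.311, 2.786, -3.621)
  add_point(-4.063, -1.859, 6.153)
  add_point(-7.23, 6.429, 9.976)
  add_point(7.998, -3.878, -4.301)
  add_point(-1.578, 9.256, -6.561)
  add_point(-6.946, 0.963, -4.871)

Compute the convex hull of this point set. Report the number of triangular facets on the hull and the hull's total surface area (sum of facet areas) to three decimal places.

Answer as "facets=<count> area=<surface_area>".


9 of the 10 inputs are extreme points: [0, 1, 2, 3, 5, 6, 7, 8, 9].

Facet areas (half cross-product norm):
  f1: (p5, p7, p0) → 104.0519
  f2: (p5, p6, p0) → 53.2325
  f3: (p1, p7, p0) → 40.0650
  f4: (p1, p8, p0) → 56.4402
  f5: (p1, p8, p7) → 54.5946
  f6: (p9, p8, p0) → 20.0458
  f7: (p3, p8, p7) → 116.0850
  f8: (p3, p6, p8) → 27.9359
  f9: (p3, p5, p7) → 79.9417
  f10: (p3, p5, p6) → 23.4327
  f11: (p2, p6, p8) → 26.2149
  f12: (p2, p9, p8) → 59.8519
  f13: (p2, p6, p0) → 9.5705
  f14: (p2, p9, p0) → 51.5507
Σ area = 723.013

Euler: V−E+F = 9−21+14 = 2.

facets=14 area=723.013
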